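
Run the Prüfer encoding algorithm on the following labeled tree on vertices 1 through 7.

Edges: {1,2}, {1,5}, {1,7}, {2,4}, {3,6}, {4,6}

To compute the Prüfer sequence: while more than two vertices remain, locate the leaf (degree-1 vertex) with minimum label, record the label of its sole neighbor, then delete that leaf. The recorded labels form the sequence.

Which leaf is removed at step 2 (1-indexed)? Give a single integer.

Step 1: current leaves = {3,5,7}. Remove leaf 3 (neighbor: 6).
Step 2: current leaves = {5,6,7}. Remove leaf 5 (neighbor: 1).

Answer: 5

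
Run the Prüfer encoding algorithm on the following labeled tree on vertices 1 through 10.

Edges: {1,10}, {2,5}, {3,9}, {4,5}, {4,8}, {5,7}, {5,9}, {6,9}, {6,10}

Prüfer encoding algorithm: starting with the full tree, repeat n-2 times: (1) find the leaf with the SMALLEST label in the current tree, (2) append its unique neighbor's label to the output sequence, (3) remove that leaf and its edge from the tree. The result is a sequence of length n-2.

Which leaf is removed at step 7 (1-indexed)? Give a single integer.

Answer: 5

Derivation:
Step 1: current leaves = {1,2,3,7,8}. Remove leaf 1 (neighbor: 10).
Step 2: current leaves = {2,3,7,8,10}. Remove leaf 2 (neighbor: 5).
Step 3: current leaves = {3,7,8,10}. Remove leaf 3 (neighbor: 9).
Step 4: current leaves = {7,8,10}. Remove leaf 7 (neighbor: 5).
Step 5: current leaves = {8,10}. Remove leaf 8 (neighbor: 4).
Step 6: current leaves = {4,10}. Remove leaf 4 (neighbor: 5).
Step 7: current leaves = {5,10}. Remove leaf 5 (neighbor: 9).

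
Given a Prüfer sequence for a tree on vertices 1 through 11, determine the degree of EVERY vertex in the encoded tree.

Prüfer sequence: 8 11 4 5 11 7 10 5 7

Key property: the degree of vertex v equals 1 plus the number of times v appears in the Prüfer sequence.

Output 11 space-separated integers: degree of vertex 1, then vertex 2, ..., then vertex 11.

p_1 = 8: count[8] becomes 1
p_2 = 11: count[11] becomes 1
p_3 = 4: count[4] becomes 1
p_4 = 5: count[5] becomes 1
p_5 = 11: count[11] becomes 2
p_6 = 7: count[7] becomes 1
p_7 = 10: count[10] becomes 1
p_8 = 5: count[5] becomes 2
p_9 = 7: count[7] becomes 2
Degrees (1 + count): deg[1]=1+0=1, deg[2]=1+0=1, deg[3]=1+0=1, deg[4]=1+1=2, deg[5]=1+2=3, deg[6]=1+0=1, deg[7]=1+2=3, deg[8]=1+1=2, deg[9]=1+0=1, deg[10]=1+1=2, deg[11]=1+2=3

Answer: 1 1 1 2 3 1 3 2 1 2 3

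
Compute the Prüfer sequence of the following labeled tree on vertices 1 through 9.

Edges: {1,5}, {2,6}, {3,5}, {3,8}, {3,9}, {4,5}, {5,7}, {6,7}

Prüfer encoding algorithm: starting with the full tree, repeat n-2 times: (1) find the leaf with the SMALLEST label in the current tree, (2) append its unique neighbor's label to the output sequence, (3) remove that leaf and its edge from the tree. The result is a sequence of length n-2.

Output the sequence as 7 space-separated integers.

Answer: 5 6 5 7 5 3 3

Derivation:
Step 1: leaves = {1,2,4,8,9}. Remove smallest leaf 1, emit neighbor 5.
Step 2: leaves = {2,4,8,9}. Remove smallest leaf 2, emit neighbor 6.
Step 3: leaves = {4,6,8,9}. Remove smallest leaf 4, emit neighbor 5.
Step 4: leaves = {6,8,9}. Remove smallest leaf 6, emit neighbor 7.
Step 5: leaves = {7,8,9}. Remove smallest leaf 7, emit neighbor 5.
Step 6: leaves = {5,8,9}. Remove smallest leaf 5, emit neighbor 3.
Step 7: leaves = {8,9}. Remove smallest leaf 8, emit neighbor 3.
Done: 2 vertices remain (3, 9). Sequence = [5 6 5 7 5 3 3]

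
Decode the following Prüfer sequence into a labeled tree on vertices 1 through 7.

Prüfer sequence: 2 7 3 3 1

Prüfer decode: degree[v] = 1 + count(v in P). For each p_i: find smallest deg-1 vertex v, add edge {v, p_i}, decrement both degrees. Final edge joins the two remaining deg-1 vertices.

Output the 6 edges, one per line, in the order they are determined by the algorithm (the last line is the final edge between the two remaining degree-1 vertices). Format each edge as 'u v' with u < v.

Initial degrees: {1:2, 2:2, 3:3, 4:1, 5:1, 6:1, 7:2}
Step 1: smallest deg-1 vertex = 4, p_1 = 2. Add edge {2,4}. Now deg[4]=0, deg[2]=1.
Step 2: smallest deg-1 vertex = 2, p_2 = 7. Add edge {2,7}. Now deg[2]=0, deg[7]=1.
Step 3: smallest deg-1 vertex = 5, p_3 = 3. Add edge {3,5}. Now deg[5]=0, deg[3]=2.
Step 4: smallest deg-1 vertex = 6, p_4 = 3. Add edge {3,6}. Now deg[6]=0, deg[3]=1.
Step 5: smallest deg-1 vertex = 3, p_5 = 1. Add edge {1,3}. Now deg[3]=0, deg[1]=1.
Final: two remaining deg-1 vertices are 1, 7. Add edge {1,7}.

Answer: 2 4
2 7
3 5
3 6
1 3
1 7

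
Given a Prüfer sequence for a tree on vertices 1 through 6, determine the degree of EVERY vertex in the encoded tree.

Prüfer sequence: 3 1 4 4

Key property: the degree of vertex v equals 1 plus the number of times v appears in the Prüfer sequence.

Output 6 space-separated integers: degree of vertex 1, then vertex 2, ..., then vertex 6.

Answer: 2 1 2 3 1 1

Derivation:
p_1 = 3: count[3] becomes 1
p_2 = 1: count[1] becomes 1
p_3 = 4: count[4] becomes 1
p_4 = 4: count[4] becomes 2
Degrees (1 + count): deg[1]=1+1=2, deg[2]=1+0=1, deg[3]=1+1=2, deg[4]=1+2=3, deg[5]=1+0=1, deg[6]=1+0=1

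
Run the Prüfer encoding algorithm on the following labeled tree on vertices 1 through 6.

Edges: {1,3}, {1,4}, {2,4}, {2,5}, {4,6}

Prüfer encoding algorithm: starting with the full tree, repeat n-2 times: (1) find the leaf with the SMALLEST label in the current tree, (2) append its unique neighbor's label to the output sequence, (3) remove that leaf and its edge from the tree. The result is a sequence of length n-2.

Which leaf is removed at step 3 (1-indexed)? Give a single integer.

Answer: 5

Derivation:
Step 1: current leaves = {3,5,6}. Remove leaf 3 (neighbor: 1).
Step 2: current leaves = {1,5,6}. Remove leaf 1 (neighbor: 4).
Step 3: current leaves = {5,6}. Remove leaf 5 (neighbor: 2).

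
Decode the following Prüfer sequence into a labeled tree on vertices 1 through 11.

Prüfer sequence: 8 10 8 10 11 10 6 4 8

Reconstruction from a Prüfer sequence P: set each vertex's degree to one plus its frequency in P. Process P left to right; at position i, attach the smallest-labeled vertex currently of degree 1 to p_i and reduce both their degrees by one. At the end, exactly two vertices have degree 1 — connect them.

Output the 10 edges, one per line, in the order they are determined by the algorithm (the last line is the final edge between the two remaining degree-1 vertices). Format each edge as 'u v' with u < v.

Initial degrees: {1:1, 2:1, 3:1, 4:2, 5:1, 6:2, 7:1, 8:4, 9:1, 10:4, 11:2}
Step 1: smallest deg-1 vertex = 1, p_1 = 8. Add edge {1,8}. Now deg[1]=0, deg[8]=3.
Step 2: smallest deg-1 vertex = 2, p_2 = 10. Add edge {2,10}. Now deg[2]=0, deg[10]=3.
Step 3: smallest deg-1 vertex = 3, p_3 = 8. Add edge {3,8}. Now deg[3]=0, deg[8]=2.
Step 4: smallest deg-1 vertex = 5, p_4 = 10. Add edge {5,10}. Now deg[5]=0, deg[10]=2.
Step 5: smallest deg-1 vertex = 7, p_5 = 11. Add edge {7,11}. Now deg[7]=0, deg[11]=1.
Step 6: smallest deg-1 vertex = 9, p_6 = 10. Add edge {9,10}. Now deg[9]=0, deg[10]=1.
Step 7: smallest deg-1 vertex = 10, p_7 = 6. Add edge {6,10}. Now deg[10]=0, deg[6]=1.
Step 8: smallest deg-1 vertex = 6, p_8 = 4. Add edge {4,6}. Now deg[6]=0, deg[4]=1.
Step 9: smallest deg-1 vertex = 4, p_9 = 8. Add edge {4,8}. Now deg[4]=0, deg[8]=1.
Final: two remaining deg-1 vertices are 8, 11. Add edge {8,11}.

Answer: 1 8
2 10
3 8
5 10
7 11
9 10
6 10
4 6
4 8
8 11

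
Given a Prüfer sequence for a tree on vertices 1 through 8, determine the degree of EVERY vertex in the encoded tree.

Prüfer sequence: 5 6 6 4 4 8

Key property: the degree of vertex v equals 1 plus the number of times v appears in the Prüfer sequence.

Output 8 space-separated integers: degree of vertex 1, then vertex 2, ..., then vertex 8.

p_1 = 5: count[5] becomes 1
p_2 = 6: count[6] becomes 1
p_3 = 6: count[6] becomes 2
p_4 = 4: count[4] becomes 1
p_5 = 4: count[4] becomes 2
p_6 = 8: count[8] becomes 1
Degrees (1 + count): deg[1]=1+0=1, deg[2]=1+0=1, deg[3]=1+0=1, deg[4]=1+2=3, deg[5]=1+1=2, deg[6]=1+2=3, deg[7]=1+0=1, deg[8]=1+1=2

Answer: 1 1 1 3 2 3 1 2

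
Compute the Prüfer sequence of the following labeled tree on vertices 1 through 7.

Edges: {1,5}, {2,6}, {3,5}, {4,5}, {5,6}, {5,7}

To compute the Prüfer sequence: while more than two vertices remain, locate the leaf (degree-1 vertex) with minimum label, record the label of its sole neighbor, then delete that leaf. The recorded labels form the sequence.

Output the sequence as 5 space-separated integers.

Answer: 5 6 5 5 5

Derivation:
Step 1: leaves = {1,2,3,4,7}. Remove smallest leaf 1, emit neighbor 5.
Step 2: leaves = {2,3,4,7}. Remove smallest leaf 2, emit neighbor 6.
Step 3: leaves = {3,4,6,7}. Remove smallest leaf 3, emit neighbor 5.
Step 4: leaves = {4,6,7}. Remove smallest leaf 4, emit neighbor 5.
Step 5: leaves = {6,7}. Remove smallest leaf 6, emit neighbor 5.
Done: 2 vertices remain (5, 7). Sequence = [5 6 5 5 5]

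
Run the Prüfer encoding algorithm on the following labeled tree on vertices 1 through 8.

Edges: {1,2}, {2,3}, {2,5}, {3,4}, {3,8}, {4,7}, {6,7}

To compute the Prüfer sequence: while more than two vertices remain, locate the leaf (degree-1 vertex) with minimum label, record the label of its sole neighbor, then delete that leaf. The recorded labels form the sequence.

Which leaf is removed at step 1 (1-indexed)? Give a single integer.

Step 1: current leaves = {1,5,6,8}. Remove leaf 1 (neighbor: 2).

Answer: 1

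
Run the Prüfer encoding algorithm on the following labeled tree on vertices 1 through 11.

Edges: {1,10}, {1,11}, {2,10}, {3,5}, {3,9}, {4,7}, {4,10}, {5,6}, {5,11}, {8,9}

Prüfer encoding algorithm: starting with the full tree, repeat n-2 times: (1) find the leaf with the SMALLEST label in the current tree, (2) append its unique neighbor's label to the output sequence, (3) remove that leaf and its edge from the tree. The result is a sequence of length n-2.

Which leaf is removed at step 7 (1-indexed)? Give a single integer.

Step 1: current leaves = {2,6,7,8}. Remove leaf 2 (neighbor: 10).
Step 2: current leaves = {6,7,8}. Remove leaf 6 (neighbor: 5).
Step 3: current leaves = {7,8}. Remove leaf 7 (neighbor: 4).
Step 4: current leaves = {4,8}. Remove leaf 4 (neighbor: 10).
Step 5: current leaves = {8,10}. Remove leaf 8 (neighbor: 9).
Step 6: current leaves = {9,10}. Remove leaf 9 (neighbor: 3).
Step 7: current leaves = {3,10}. Remove leaf 3 (neighbor: 5).

Answer: 3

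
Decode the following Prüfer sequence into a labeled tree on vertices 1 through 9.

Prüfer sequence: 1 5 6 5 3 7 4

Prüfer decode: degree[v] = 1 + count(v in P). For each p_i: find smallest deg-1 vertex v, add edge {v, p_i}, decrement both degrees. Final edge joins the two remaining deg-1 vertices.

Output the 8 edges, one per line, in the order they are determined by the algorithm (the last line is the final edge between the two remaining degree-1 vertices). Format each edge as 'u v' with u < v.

Initial degrees: {1:2, 2:1, 3:2, 4:2, 5:3, 6:2, 7:2, 8:1, 9:1}
Step 1: smallest deg-1 vertex = 2, p_1 = 1. Add edge {1,2}. Now deg[2]=0, deg[1]=1.
Step 2: smallest deg-1 vertex = 1, p_2 = 5. Add edge {1,5}. Now deg[1]=0, deg[5]=2.
Step 3: smallest deg-1 vertex = 8, p_3 = 6. Add edge {6,8}. Now deg[8]=0, deg[6]=1.
Step 4: smallest deg-1 vertex = 6, p_4 = 5. Add edge {5,6}. Now deg[6]=0, deg[5]=1.
Step 5: smallest deg-1 vertex = 5, p_5 = 3. Add edge {3,5}. Now deg[5]=0, deg[3]=1.
Step 6: smallest deg-1 vertex = 3, p_6 = 7. Add edge {3,7}. Now deg[3]=0, deg[7]=1.
Step 7: smallest deg-1 vertex = 7, p_7 = 4. Add edge {4,7}. Now deg[7]=0, deg[4]=1.
Final: two remaining deg-1 vertices are 4, 9. Add edge {4,9}.

Answer: 1 2
1 5
6 8
5 6
3 5
3 7
4 7
4 9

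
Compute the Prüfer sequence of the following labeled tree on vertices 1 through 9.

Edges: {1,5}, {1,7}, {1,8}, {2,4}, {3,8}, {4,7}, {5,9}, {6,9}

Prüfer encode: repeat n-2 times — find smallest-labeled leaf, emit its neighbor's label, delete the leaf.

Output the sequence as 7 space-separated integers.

Answer: 4 8 7 9 1 1 5

Derivation:
Step 1: leaves = {2,3,6}. Remove smallest leaf 2, emit neighbor 4.
Step 2: leaves = {3,4,6}. Remove smallest leaf 3, emit neighbor 8.
Step 3: leaves = {4,6,8}. Remove smallest leaf 4, emit neighbor 7.
Step 4: leaves = {6,7,8}. Remove smallest leaf 6, emit neighbor 9.
Step 5: leaves = {7,8,9}. Remove smallest leaf 7, emit neighbor 1.
Step 6: leaves = {8,9}. Remove smallest leaf 8, emit neighbor 1.
Step 7: leaves = {1,9}. Remove smallest leaf 1, emit neighbor 5.
Done: 2 vertices remain (5, 9). Sequence = [4 8 7 9 1 1 5]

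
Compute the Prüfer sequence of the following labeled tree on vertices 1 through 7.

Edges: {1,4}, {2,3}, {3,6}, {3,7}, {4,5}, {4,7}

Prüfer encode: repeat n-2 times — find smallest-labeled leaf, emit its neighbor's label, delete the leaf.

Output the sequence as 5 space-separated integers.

Answer: 4 3 4 7 3

Derivation:
Step 1: leaves = {1,2,5,6}. Remove smallest leaf 1, emit neighbor 4.
Step 2: leaves = {2,5,6}. Remove smallest leaf 2, emit neighbor 3.
Step 3: leaves = {5,6}. Remove smallest leaf 5, emit neighbor 4.
Step 4: leaves = {4,6}. Remove smallest leaf 4, emit neighbor 7.
Step 5: leaves = {6,7}. Remove smallest leaf 6, emit neighbor 3.
Done: 2 vertices remain (3, 7). Sequence = [4 3 4 7 3]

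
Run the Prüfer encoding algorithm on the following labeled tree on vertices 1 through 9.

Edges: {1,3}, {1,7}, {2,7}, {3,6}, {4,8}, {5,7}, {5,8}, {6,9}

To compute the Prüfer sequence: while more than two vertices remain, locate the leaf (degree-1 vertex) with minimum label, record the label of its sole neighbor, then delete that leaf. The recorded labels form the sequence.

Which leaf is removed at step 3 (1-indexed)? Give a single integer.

Answer: 8

Derivation:
Step 1: current leaves = {2,4,9}. Remove leaf 2 (neighbor: 7).
Step 2: current leaves = {4,9}. Remove leaf 4 (neighbor: 8).
Step 3: current leaves = {8,9}. Remove leaf 8 (neighbor: 5).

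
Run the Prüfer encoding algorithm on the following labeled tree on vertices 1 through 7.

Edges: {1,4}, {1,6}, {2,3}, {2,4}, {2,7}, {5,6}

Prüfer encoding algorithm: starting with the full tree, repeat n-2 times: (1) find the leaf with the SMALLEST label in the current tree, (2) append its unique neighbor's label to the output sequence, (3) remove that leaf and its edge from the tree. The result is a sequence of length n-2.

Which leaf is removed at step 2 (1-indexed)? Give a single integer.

Step 1: current leaves = {3,5,7}. Remove leaf 3 (neighbor: 2).
Step 2: current leaves = {5,7}. Remove leaf 5 (neighbor: 6).

Answer: 5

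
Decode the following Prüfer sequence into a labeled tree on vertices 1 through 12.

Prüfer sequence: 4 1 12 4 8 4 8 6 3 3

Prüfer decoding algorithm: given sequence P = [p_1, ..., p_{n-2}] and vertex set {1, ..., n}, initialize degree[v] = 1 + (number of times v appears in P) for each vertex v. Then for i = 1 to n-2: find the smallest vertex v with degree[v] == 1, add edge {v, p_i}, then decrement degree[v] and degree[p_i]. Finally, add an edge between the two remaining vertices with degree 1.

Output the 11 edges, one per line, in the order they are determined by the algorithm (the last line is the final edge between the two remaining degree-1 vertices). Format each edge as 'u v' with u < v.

Answer: 2 4
1 5
1 12
4 7
8 9
4 10
4 8
6 8
3 6
3 11
3 12

Derivation:
Initial degrees: {1:2, 2:1, 3:3, 4:4, 5:1, 6:2, 7:1, 8:3, 9:1, 10:1, 11:1, 12:2}
Step 1: smallest deg-1 vertex = 2, p_1 = 4. Add edge {2,4}. Now deg[2]=0, deg[4]=3.
Step 2: smallest deg-1 vertex = 5, p_2 = 1. Add edge {1,5}. Now deg[5]=0, deg[1]=1.
Step 3: smallest deg-1 vertex = 1, p_3 = 12. Add edge {1,12}. Now deg[1]=0, deg[12]=1.
Step 4: smallest deg-1 vertex = 7, p_4 = 4. Add edge {4,7}. Now deg[7]=0, deg[4]=2.
Step 5: smallest deg-1 vertex = 9, p_5 = 8. Add edge {8,9}. Now deg[9]=0, deg[8]=2.
Step 6: smallest deg-1 vertex = 10, p_6 = 4. Add edge {4,10}. Now deg[10]=0, deg[4]=1.
Step 7: smallest deg-1 vertex = 4, p_7 = 8. Add edge {4,8}. Now deg[4]=0, deg[8]=1.
Step 8: smallest deg-1 vertex = 8, p_8 = 6. Add edge {6,8}. Now deg[8]=0, deg[6]=1.
Step 9: smallest deg-1 vertex = 6, p_9 = 3. Add edge {3,6}. Now deg[6]=0, deg[3]=2.
Step 10: smallest deg-1 vertex = 11, p_10 = 3. Add edge {3,11}. Now deg[11]=0, deg[3]=1.
Final: two remaining deg-1 vertices are 3, 12. Add edge {3,12}.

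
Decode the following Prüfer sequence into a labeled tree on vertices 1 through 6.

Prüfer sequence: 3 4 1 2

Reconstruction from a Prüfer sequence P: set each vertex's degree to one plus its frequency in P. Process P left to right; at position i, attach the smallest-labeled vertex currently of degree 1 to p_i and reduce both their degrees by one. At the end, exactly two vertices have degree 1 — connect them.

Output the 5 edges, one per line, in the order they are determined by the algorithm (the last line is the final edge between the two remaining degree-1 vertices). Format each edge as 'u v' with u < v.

Initial degrees: {1:2, 2:2, 3:2, 4:2, 5:1, 6:1}
Step 1: smallest deg-1 vertex = 5, p_1 = 3. Add edge {3,5}. Now deg[5]=0, deg[3]=1.
Step 2: smallest deg-1 vertex = 3, p_2 = 4. Add edge {3,4}. Now deg[3]=0, deg[4]=1.
Step 3: smallest deg-1 vertex = 4, p_3 = 1. Add edge {1,4}. Now deg[4]=0, deg[1]=1.
Step 4: smallest deg-1 vertex = 1, p_4 = 2. Add edge {1,2}. Now deg[1]=0, deg[2]=1.
Final: two remaining deg-1 vertices are 2, 6. Add edge {2,6}.

Answer: 3 5
3 4
1 4
1 2
2 6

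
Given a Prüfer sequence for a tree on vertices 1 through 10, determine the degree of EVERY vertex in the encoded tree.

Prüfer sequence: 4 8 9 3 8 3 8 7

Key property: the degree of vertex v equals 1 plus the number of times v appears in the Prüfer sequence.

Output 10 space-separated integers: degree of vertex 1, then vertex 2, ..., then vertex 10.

Answer: 1 1 3 2 1 1 2 4 2 1

Derivation:
p_1 = 4: count[4] becomes 1
p_2 = 8: count[8] becomes 1
p_3 = 9: count[9] becomes 1
p_4 = 3: count[3] becomes 1
p_5 = 8: count[8] becomes 2
p_6 = 3: count[3] becomes 2
p_7 = 8: count[8] becomes 3
p_8 = 7: count[7] becomes 1
Degrees (1 + count): deg[1]=1+0=1, deg[2]=1+0=1, deg[3]=1+2=3, deg[4]=1+1=2, deg[5]=1+0=1, deg[6]=1+0=1, deg[7]=1+1=2, deg[8]=1+3=4, deg[9]=1+1=2, deg[10]=1+0=1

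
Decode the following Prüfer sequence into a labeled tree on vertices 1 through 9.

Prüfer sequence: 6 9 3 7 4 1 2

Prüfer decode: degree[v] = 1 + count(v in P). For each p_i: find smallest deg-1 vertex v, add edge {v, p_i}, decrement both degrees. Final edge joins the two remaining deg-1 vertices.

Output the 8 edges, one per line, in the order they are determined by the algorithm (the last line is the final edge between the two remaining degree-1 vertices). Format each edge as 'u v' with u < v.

Answer: 5 6
6 9
3 8
3 7
4 7
1 4
1 2
2 9

Derivation:
Initial degrees: {1:2, 2:2, 3:2, 4:2, 5:1, 6:2, 7:2, 8:1, 9:2}
Step 1: smallest deg-1 vertex = 5, p_1 = 6. Add edge {5,6}. Now deg[5]=0, deg[6]=1.
Step 2: smallest deg-1 vertex = 6, p_2 = 9. Add edge {6,9}. Now deg[6]=0, deg[9]=1.
Step 3: smallest deg-1 vertex = 8, p_3 = 3. Add edge {3,8}. Now deg[8]=0, deg[3]=1.
Step 4: smallest deg-1 vertex = 3, p_4 = 7. Add edge {3,7}. Now deg[3]=0, deg[7]=1.
Step 5: smallest deg-1 vertex = 7, p_5 = 4. Add edge {4,7}. Now deg[7]=0, deg[4]=1.
Step 6: smallest deg-1 vertex = 4, p_6 = 1. Add edge {1,4}. Now deg[4]=0, deg[1]=1.
Step 7: smallest deg-1 vertex = 1, p_7 = 2. Add edge {1,2}. Now deg[1]=0, deg[2]=1.
Final: two remaining deg-1 vertices are 2, 9. Add edge {2,9}.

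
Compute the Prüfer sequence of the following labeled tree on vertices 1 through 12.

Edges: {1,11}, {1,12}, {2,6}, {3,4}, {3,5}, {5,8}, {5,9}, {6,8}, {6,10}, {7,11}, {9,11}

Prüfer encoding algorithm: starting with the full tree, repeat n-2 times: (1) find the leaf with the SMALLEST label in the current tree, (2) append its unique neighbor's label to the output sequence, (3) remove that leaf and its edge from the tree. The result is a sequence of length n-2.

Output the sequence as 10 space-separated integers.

Answer: 6 3 5 11 6 8 5 9 11 1

Derivation:
Step 1: leaves = {2,4,7,10,12}. Remove smallest leaf 2, emit neighbor 6.
Step 2: leaves = {4,7,10,12}. Remove smallest leaf 4, emit neighbor 3.
Step 3: leaves = {3,7,10,12}. Remove smallest leaf 3, emit neighbor 5.
Step 4: leaves = {7,10,12}. Remove smallest leaf 7, emit neighbor 11.
Step 5: leaves = {10,12}. Remove smallest leaf 10, emit neighbor 6.
Step 6: leaves = {6,12}. Remove smallest leaf 6, emit neighbor 8.
Step 7: leaves = {8,12}. Remove smallest leaf 8, emit neighbor 5.
Step 8: leaves = {5,12}. Remove smallest leaf 5, emit neighbor 9.
Step 9: leaves = {9,12}. Remove smallest leaf 9, emit neighbor 11.
Step 10: leaves = {11,12}. Remove smallest leaf 11, emit neighbor 1.
Done: 2 vertices remain (1, 12). Sequence = [6 3 5 11 6 8 5 9 11 1]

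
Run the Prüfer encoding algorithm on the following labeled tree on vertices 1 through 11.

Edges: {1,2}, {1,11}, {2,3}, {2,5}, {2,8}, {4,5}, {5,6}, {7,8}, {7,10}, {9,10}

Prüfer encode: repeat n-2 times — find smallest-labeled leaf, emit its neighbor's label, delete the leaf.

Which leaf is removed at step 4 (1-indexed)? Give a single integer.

Answer: 5

Derivation:
Step 1: current leaves = {3,4,6,9,11}. Remove leaf 3 (neighbor: 2).
Step 2: current leaves = {4,6,9,11}. Remove leaf 4 (neighbor: 5).
Step 3: current leaves = {6,9,11}. Remove leaf 6 (neighbor: 5).
Step 4: current leaves = {5,9,11}. Remove leaf 5 (neighbor: 2).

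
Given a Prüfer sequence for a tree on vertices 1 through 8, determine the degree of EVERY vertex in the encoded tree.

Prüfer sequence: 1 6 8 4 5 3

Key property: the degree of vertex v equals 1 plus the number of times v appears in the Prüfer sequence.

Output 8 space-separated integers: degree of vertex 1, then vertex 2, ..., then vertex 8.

p_1 = 1: count[1] becomes 1
p_2 = 6: count[6] becomes 1
p_3 = 8: count[8] becomes 1
p_4 = 4: count[4] becomes 1
p_5 = 5: count[5] becomes 1
p_6 = 3: count[3] becomes 1
Degrees (1 + count): deg[1]=1+1=2, deg[2]=1+0=1, deg[3]=1+1=2, deg[4]=1+1=2, deg[5]=1+1=2, deg[6]=1+1=2, deg[7]=1+0=1, deg[8]=1+1=2

Answer: 2 1 2 2 2 2 1 2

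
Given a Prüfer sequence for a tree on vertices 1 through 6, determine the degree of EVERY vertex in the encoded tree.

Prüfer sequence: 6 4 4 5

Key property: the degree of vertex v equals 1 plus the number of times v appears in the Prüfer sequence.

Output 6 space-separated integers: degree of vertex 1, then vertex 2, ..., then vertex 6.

Answer: 1 1 1 3 2 2

Derivation:
p_1 = 6: count[6] becomes 1
p_2 = 4: count[4] becomes 1
p_3 = 4: count[4] becomes 2
p_4 = 5: count[5] becomes 1
Degrees (1 + count): deg[1]=1+0=1, deg[2]=1+0=1, deg[3]=1+0=1, deg[4]=1+2=3, deg[5]=1+1=2, deg[6]=1+1=2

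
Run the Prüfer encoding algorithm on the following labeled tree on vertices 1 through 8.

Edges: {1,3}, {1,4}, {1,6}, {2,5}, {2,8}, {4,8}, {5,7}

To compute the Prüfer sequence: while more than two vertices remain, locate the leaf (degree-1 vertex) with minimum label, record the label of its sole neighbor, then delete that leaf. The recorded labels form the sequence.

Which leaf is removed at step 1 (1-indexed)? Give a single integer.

Step 1: current leaves = {3,6,7}. Remove leaf 3 (neighbor: 1).

Answer: 3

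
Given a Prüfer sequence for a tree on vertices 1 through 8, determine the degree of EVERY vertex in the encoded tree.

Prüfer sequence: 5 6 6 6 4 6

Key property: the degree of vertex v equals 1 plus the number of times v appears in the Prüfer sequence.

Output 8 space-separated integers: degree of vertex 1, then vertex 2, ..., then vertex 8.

p_1 = 5: count[5] becomes 1
p_2 = 6: count[6] becomes 1
p_3 = 6: count[6] becomes 2
p_4 = 6: count[6] becomes 3
p_5 = 4: count[4] becomes 1
p_6 = 6: count[6] becomes 4
Degrees (1 + count): deg[1]=1+0=1, deg[2]=1+0=1, deg[3]=1+0=1, deg[4]=1+1=2, deg[5]=1+1=2, deg[6]=1+4=5, deg[7]=1+0=1, deg[8]=1+0=1

Answer: 1 1 1 2 2 5 1 1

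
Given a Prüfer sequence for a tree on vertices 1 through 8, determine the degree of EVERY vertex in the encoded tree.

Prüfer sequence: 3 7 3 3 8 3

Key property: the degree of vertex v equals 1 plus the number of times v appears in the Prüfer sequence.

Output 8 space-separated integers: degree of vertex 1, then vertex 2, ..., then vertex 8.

Answer: 1 1 5 1 1 1 2 2

Derivation:
p_1 = 3: count[3] becomes 1
p_2 = 7: count[7] becomes 1
p_3 = 3: count[3] becomes 2
p_4 = 3: count[3] becomes 3
p_5 = 8: count[8] becomes 1
p_6 = 3: count[3] becomes 4
Degrees (1 + count): deg[1]=1+0=1, deg[2]=1+0=1, deg[3]=1+4=5, deg[4]=1+0=1, deg[5]=1+0=1, deg[6]=1+0=1, deg[7]=1+1=2, deg[8]=1+1=2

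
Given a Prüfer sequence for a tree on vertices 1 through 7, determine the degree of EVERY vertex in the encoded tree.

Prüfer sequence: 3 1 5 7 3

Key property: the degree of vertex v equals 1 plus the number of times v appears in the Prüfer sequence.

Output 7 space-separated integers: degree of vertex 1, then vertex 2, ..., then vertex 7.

Answer: 2 1 3 1 2 1 2

Derivation:
p_1 = 3: count[3] becomes 1
p_2 = 1: count[1] becomes 1
p_3 = 5: count[5] becomes 1
p_4 = 7: count[7] becomes 1
p_5 = 3: count[3] becomes 2
Degrees (1 + count): deg[1]=1+1=2, deg[2]=1+0=1, deg[3]=1+2=3, deg[4]=1+0=1, deg[5]=1+1=2, deg[6]=1+0=1, deg[7]=1+1=2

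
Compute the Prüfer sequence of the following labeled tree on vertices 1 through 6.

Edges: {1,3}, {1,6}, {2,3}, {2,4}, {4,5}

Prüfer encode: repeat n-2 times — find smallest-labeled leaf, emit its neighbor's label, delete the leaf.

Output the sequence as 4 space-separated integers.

Step 1: leaves = {5,6}. Remove smallest leaf 5, emit neighbor 4.
Step 2: leaves = {4,6}. Remove smallest leaf 4, emit neighbor 2.
Step 3: leaves = {2,6}. Remove smallest leaf 2, emit neighbor 3.
Step 4: leaves = {3,6}. Remove smallest leaf 3, emit neighbor 1.
Done: 2 vertices remain (1, 6). Sequence = [4 2 3 1]

Answer: 4 2 3 1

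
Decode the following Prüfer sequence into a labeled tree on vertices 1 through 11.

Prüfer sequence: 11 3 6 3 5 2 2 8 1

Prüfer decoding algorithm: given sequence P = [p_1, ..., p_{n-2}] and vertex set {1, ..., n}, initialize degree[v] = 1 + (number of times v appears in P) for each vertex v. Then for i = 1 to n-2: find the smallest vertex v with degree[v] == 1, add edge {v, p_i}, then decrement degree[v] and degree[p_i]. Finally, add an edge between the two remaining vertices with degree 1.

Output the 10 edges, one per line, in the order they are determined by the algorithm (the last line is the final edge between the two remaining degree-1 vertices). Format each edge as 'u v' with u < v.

Answer: 4 11
3 7
6 9
3 6
3 5
2 5
2 10
2 8
1 8
1 11

Derivation:
Initial degrees: {1:2, 2:3, 3:3, 4:1, 5:2, 6:2, 7:1, 8:2, 9:1, 10:1, 11:2}
Step 1: smallest deg-1 vertex = 4, p_1 = 11. Add edge {4,11}. Now deg[4]=0, deg[11]=1.
Step 2: smallest deg-1 vertex = 7, p_2 = 3. Add edge {3,7}. Now deg[7]=0, deg[3]=2.
Step 3: smallest deg-1 vertex = 9, p_3 = 6. Add edge {6,9}. Now deg[9]=0, deg[6]=1.
Step 4: smallest deg-1 vertex = 6, p_4 = 3. Add edge {3,6}. Now deg[6]=0, deg[3]=1.
Step 5: smallest deg-1 vertex = 3, p_5 = 5. Add edge {3,5}. Now deg[3]=0, deg[5]=1.
Step 6: smallest deg-1 vertex = 5, p_6 = 2. Add edge {2,5}. Now deg[5]=0, deg[2]=2.
Step 7: smallest deg-1 vertex = 10, p_7 = 2. Add edge {2,10}. Now deg[10]=0, deg[2]=1.
Step 8: smallest deg-1 vertex = 2, p_8 = 8. Add edge {2,8}. Now deg[2]=0, deg[8]=1.
Step 9: smallest deg-1 vertex = 8, p_9 = 1. Add edge {1,8}. Now deg[8]=0, deg[1]=1.
Final: two remaining deg-1 vertices are 1, 11. Add edge {1,11}.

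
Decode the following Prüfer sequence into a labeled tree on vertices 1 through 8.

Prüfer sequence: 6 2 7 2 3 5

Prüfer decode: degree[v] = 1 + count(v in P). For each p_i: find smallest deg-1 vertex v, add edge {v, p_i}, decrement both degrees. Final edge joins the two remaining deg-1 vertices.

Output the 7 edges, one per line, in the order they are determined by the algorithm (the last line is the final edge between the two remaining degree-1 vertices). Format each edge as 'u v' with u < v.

Initial degrees: {1:1, 2:3, 3:2, 4:1, 5:2, 6:2, 7:2, 8:1}
Step 1: smallest deg-1 vertex = 1, p_1 = 6. Add edge {1,6}. Now deg[1]=0, deg[6]=1.
Step 2: smallest deg-1 vertex = 4, p_2 = 2. Add edge {2,4}. Now deg[4]=0, deg[2]=2.
Step 3: smallest deg-1 vertex = 6, p_3 = 7. Add edge {6,7}. Now deg[6]=0, deg[7]=1.
Step 4: smallest deg-1 vertex = 7, p_4 = 2. Add edge {2,7}. Now deg[7]=0, deg[2]=1.
Step 5: smallest deg-1 vertex = 2, p_5 = 3. Add edge {2,3}. Now deg[2]=0, deg[3]=1.
Step 6: smallest deg-1 vertex = 3, p_6 = 5. Add edge {3,5}. Now deg[3]=0, deg[5]=1.
Final: two remaining deg-1 vertices are 5, 8. Add edge {5,8}.

Answer: 1 6
2 4
6 7
2 7
2 3
3 5
5 8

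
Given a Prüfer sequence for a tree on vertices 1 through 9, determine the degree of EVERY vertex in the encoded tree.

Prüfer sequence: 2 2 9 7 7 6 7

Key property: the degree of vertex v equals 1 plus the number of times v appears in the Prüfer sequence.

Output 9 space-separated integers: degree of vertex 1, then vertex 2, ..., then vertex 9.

p_1 = 2: count[2] becomes 1
p_2 = 2: count[2] becomes 2
p_3 = 9: count[9] becomes 1
p_4 = 7: count[7] becomes 1
p_5 = 7: count[7] becomes 2
p_6 = 6: count[6] becomes 1
p_7 = 7: count[7] becomes 3
Degrees (1 + count): deg[1]=1+0=1, deg[2]=1+2=3, deg[3]=1+0=1, deg[4]=1+0=1, deg[5]=1+0=1, deg[6]=1+1=2, deg[7]=1+3=4, deg[8]=1+0=1, deg[9]=1+1=2

Answer: 1 3 1 1 1 2 4 1 2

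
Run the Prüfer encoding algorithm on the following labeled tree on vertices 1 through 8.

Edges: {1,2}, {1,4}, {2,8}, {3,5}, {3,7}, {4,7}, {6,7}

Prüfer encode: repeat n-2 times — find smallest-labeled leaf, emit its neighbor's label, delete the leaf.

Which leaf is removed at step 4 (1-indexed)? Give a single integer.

Answer: 7

Derivation:
Step 1: current leaves = {5,6,8}. Remove leaf 5 (neighbor: 3).
Step 2: current leaves = {3,6,8}. Remove leaf 3 (neighbor: 7).
Step 3: current leaves = {6,8}. Remove leaf 6 (neighbor: 7).
Step 4: current leaves = {7,8}. Remove leaf 7 (neighbor: 4).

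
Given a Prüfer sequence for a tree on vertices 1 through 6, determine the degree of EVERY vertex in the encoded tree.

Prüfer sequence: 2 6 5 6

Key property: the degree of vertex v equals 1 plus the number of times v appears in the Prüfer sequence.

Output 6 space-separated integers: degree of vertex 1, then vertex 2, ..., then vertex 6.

Answer: 1 2 1 1 2 3

Derivation:
p_1 = 2: count[2] becomes 1
p_2 = 6: count[6] becomes 1
p_3 = 5: count[5] becomes 1
p_4 = 6: count[6] becomes 2
Degrees (1 + count): deg[1]=1+0=1, deg[2]=1+1=2, deg[3]=1+0=1, deg[4]=1+0=1, deg[5]=1+1=2, deg[6]=1+2=3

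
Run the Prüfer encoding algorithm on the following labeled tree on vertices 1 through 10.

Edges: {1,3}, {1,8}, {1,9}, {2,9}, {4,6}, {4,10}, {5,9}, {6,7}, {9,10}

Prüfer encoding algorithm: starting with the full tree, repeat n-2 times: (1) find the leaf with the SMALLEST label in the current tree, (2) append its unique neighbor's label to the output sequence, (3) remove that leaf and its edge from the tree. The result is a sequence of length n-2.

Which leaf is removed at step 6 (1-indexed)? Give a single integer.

Step 1: current leaves = {2,3,5,7,8}. Remove leaf 2 (neighbor: 9).
Step 2: current leaves = {3,5,7,8}. Remove leaf 3 (neighbor: 1).
Step 3: current leaves = {5,7,8}. Remove leaf 5 (neighbor: 9).
Step 4: current leaves = {7,8}. Remove leaf 7 (neighbor: 6).
Step 5: current leaves = {6,8}. Remove leaf 6 (neighbor: 4).
Step 6: current leaves = {4,8}. Remove leaf 4 (neighbor: 10).

Answer: 4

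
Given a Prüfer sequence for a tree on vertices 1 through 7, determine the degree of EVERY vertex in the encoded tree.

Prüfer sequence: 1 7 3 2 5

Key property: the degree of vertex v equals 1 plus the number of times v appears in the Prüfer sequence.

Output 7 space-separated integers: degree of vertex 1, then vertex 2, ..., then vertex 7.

p_1 = 1: count[1] becomes 1
p_2 = 7: count[7] becomes 1
p_3 = 3: count[3] becomes 1
p_4 = 2: count[2] becomes 1
p_5 = 5: count[5] becomes 1
Degrees (1 + count): deg[1]=1+1=2, deg[2]=1+1=2, deg[3]=1+1=2, deg[4]=1+0=1, deg[5]=1+1=2, deg[6]=1+0=1, deg[7]=1+1=2

Answer: 2 2 2 1 2 1 2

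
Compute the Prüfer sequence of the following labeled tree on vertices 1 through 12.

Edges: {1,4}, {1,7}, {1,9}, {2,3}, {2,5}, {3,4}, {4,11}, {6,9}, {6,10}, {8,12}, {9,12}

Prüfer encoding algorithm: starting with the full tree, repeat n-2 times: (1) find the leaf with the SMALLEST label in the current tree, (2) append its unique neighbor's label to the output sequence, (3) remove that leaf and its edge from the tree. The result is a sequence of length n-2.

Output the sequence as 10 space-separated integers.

Step 1: leaves = {5,7,8,10,11}. Remove smallest leaf 5, emit neighbor 2.
Step 2: leaves = {2,7,8,10,11}. Remove smallest leaf 2, emit neighbor 3.
Step 3: leaves = {3,7,8,10,11}. Remove smallest leaf 3, emit neighbor 4.
Step 4: leaves = {7,8,10,11}. Remove smallest leaf 7, emit neighbor 1.
Step 5: leaves = {8,10,11}. Remove smallest leaf 8, emit neighbor 12.
Step 6: leaves = {10,11,12}. Remove smallest leaf 10, emit neighbor 6.
Step 7: leaves = {6,11,12}. Remove smallest leaf 6, emit neighbor 9.
Step 8: leaves = {11,12}. Remove smallest leaf 11, emit neighbor 4.
Step 9: leaves = {4,12}. Remove smallest leaf 4, emit neighbor 1.
Step 10: leaves = {1,12}. Remove smallest leaf 1, emit neighbor 9.
Done: 2 vertices remain (9, 12). Sequence = [2 3 4 1 12 6 9 4 1 9]

Answer: 2 3 4 1 12 6 9 4 1 9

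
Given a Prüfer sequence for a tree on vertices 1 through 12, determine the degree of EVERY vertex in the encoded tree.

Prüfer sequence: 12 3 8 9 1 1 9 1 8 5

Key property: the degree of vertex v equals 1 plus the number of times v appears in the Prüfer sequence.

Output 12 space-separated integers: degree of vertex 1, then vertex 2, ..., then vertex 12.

Answer: 4 1 2 1 2 1 1 3 3 1 1 2

Derivation:
p_1 = 12: count[12] becomes 1
p_2 = 3: count[3] becomes 1
p_3 = 8: count[8] becomes 1
p_4 = 9: count[9] becomes 1
p_5 = 1: count[1] becomes 1
p_6 = 1: count[1] becomes 2
p_7 = 9: count[9] becomes 2
p_8 = 1: count[1] becomes 3
p_9 = 8: count[8] becomes 2
p_10 = 5: count[5] becomes 1
Degrees (1 + count): deg[1]=1+3=4, deg[2]=1+0=1, deg[3]=1+1=2, deg[4]=1+0=1, deg[5]=1+1=2, deg[6]=1+0=1, deg[7]=1+0=1, deg[8]=1+2=3, deg[9]=1+2=3, deg[10]=1+0=1, deg[11]=1+0=1, deg[12]=1+1=2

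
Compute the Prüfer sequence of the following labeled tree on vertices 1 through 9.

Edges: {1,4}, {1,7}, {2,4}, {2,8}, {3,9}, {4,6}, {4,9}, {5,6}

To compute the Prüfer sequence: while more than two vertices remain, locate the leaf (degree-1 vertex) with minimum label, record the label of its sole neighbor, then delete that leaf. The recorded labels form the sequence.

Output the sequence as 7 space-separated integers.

Answer: 9 6 4 1 4 2 4

Derivation:
Step 1: leaves = {3,5,7,8}. Remove smallest leaf 3, emit neighbor 9.
Step 2: leaves = {5,7,8,9}. Remove smallest leaf 5, emit neighbor 6.
Step 3: leaves = {6,7,8,9}. Remove smallest leaf 6, emit neighbor 4.
Step 4: leaves = {7,8,9}. Remove smallest leaf 7, emit neighbor 1.
Step 5: leaves = {1,8,9}. Remove smallest leaf 1, emit neighbor 4.
Step 6: leaves = {8,9}. Remove smallest leaf 8, emit neighbor 2.
Step 7: leaves = {2,9}. Remove smallest leaf 2, emit neighbor 4.
Done: 2 vertices remain (4, 9). Sequence = [9 6 4 1 4 2 4]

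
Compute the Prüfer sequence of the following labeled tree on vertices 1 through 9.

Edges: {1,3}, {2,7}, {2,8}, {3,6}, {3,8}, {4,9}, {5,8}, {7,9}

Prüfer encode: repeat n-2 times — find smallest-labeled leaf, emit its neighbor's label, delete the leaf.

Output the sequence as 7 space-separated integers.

Step 1: leaves = {1,4,5,6}. Remove smallest leaf 1, emit neighbor 3.
Step 2: leaves = {4,5,6}. Remove smallest leaf 4, emit neighbor 9.
Step 3: leaves = {5,6,9}. Remove smallest leaf 5, emit neighbor 8.
Step 4: leaves = {6,9}. Remove smallest leaf 6, emit neighbor 3.
Step 5: leaves = {3,9}. Remove smallest leaf 3, emit neighbor 8.
Step 6: leaves = {8,9}. Remove smallest leaf 8, emit neighbor 2.
Step 7: leaves = {2,9}. Remove smallest leaf 2, emit neighbor 7.
Done: 2 vertices remain (7, 9). Sequence = [3 9 8 3 8 2 7]

Answer: 3 9 8 3 8 2 7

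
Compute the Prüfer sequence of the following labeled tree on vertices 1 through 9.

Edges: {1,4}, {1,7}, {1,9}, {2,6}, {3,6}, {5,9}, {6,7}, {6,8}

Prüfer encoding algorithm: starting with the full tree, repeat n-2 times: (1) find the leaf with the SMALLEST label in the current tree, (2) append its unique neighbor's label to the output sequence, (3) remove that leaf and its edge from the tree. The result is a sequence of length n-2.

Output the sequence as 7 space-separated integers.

Step 1: leaves = {2,3,4,5,8}. Remove smallest leaf 2, emit neighbor 6.
Step 2: leaves = {3,4,5,8}. Remove smallest leaf 3, emit neighbor 6.
Step 3: leaves = {4,5,8}. Remove smallest leaf 4, emit neighbor 1.
Step 4: leaves = {5,8}. Remove smallest leaf 5, emit neighbor 9.
Step 5: leaves = {8,9}. Remove smallest leaf 8, emit neighbor 6.
Step 6: leaves = {6,9}. Remove smallest leaf 6, emit neighbor 7.
Step 7: leaves = {7,9}. Remove smallest leaf 7, emit neighbor 1.
Done: 2 vertices remain (1, 9). Sequence = [6 6 1 9 6 7 1]

Answer: 6 6 1 9 6 7 1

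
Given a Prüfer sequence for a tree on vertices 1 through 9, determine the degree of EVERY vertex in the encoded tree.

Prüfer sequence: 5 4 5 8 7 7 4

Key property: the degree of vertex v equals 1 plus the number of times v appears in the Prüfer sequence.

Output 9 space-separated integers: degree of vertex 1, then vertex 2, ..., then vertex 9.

Answer: 1 1 1 3 3 1 3 2 1

Derivation:
p_1 = 5: count[5] becomes 1
p_2 = 4: count[4] becomes 1
p_3 = 5: count[5] becomes 2
p_4 = 8: count[8] becomes 1
p_5 = 7: count[7] becomes 1
p_6 = 7: count[7] becomes 2
p_7 = 4: count[4] becomes 2
Degrees (1 + count): deg[1]=1+0=1, deg[2]=1+0=1, deg[3]=1+0=1, deg[4]=1+2=3, deg[5]=1+2=3, deg[6]=1+0=1, deg[7]=1+2=3, deg[8]=1+1=2, deg[9]=1+0=1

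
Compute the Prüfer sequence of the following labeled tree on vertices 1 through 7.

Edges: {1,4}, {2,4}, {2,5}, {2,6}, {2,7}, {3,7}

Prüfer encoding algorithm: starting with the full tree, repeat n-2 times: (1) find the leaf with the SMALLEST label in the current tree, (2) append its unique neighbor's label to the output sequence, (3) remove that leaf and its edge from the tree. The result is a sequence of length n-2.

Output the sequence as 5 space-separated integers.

Answer: 4 7 2 2 2

Derivation:
Step 1: leaves = {1,3,5,6}. Remove smallest leaf 1, emit neighbor 4.
Step 2: leaves = {3,4,5,6}. Remove smallest leaf 3, emit neighbor 7.
Step 3: leaves = {4,5,6,7}. Remove smallest leaf 4, emit neighbor 2.
Step 4: leaves = {5,6,7}. Remove smallest leaf 5, emit neighbor 2.
Step 5: leaves = {6,7}. Remove smallest leaf 6, emit neighbor 2.
Done: 2 vertices remain (2, 7). Sequence = [4 7 2 2 2]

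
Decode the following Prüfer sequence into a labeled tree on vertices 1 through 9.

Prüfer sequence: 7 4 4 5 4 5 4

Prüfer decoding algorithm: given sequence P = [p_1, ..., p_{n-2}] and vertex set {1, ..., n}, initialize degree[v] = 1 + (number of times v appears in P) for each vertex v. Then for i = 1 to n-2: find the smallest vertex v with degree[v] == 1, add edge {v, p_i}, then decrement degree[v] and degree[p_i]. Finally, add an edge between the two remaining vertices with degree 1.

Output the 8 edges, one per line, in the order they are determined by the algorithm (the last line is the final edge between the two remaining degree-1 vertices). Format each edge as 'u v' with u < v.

Initial degrees: {1:1, 2:1, 3:1, 4:5, 5:3, 6:1, 7:2, 8:1, 9:1}
Step 1: smallest deg-1 vertex = 1, p_1 = 7. Add edge {1,7}. Now deg[1]=0, deg[7]=1.
Step 2: smallest deg-1 vertex = 2, p_2 = 4. Add edge {2,4}. Now deg[2]=0, deg[4]=4.
Step 3: smallest deg-1 vertex = 3, p_3 = 4. Add edge {3,4}. Now deg[3]=0, deg[4]=3.
Step 4: smallest deg-1 vertex = 6, p_4 = 5. Add edge {5,6}. Now deg[6]=0, deg[5]=2.
Step 5: smallest deg-1 vertex = 7, p_5 = 4. Add edge {4,7}. Now deg[7]=0, deg[4]=2.
Step 6: smallest deg-1 vertex = 8, p_6 = 5. Add edge {5,8}. Now deg[8]=0, deg[5]=1.
Step 7: smallest deg-1 vertex = 5, p_7 = 4. Add edge {4,5}. Now deg[5]=0, deg[4]=1.
Final: two remaining deg-1 vertices are 4, 9. Add edge {4,9}.

Answer: 1 7
2 4
3 4
5 6
4 7
5 8
4 5
4 9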